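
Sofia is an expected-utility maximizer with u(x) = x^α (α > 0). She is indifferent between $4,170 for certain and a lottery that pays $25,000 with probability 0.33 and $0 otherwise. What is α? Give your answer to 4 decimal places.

α ≈ 0.6190

The lottery's expected utility is 0.33·u(25000) + 0.67·u(0) = 0.33·25000^α (since u(0) = 0 for α > 0).
Setting u(4170) equal to that: 4170^α = 0.33·25000^α ⇒ (4170/25000)^α = 0.33.
Taking logs: α·ln(4170/25000) = ln(0.33), so α = -1.1086626 / -1.7909598 ≈ 0.6190.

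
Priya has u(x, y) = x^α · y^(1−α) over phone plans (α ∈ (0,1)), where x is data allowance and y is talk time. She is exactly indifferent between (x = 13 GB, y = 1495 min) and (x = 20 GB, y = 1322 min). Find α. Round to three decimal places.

Indifference: 13^α · 1495^(1−α) = 20^α · 1322^(1−α).
(13/20)^α = (1322/1495)^(1−α); take logs: α·ln(13/20) = (1−α)·ln(1322/1495), i.e. α·-0.430783 = (1−α)·-0.122980.
With A = -0.430783 and B = -0.122980: α·A = (1−α)·B, so α = B/(A+B) = -0.122980/-0.553763 ≈ 0.222.

α ≈ 0.222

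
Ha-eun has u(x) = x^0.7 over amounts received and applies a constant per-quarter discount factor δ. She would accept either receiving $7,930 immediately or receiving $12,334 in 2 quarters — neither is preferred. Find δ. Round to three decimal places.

Equating discounted utilities: u(7930) = δ^2·u(12334) ⇒ δ^2 = u(7930)/u(12334).
With u(x) = x^0.7: δ^2 = 7930^0.7/12334^0.7 = (7930/12334)^0.7 = 0.73404.
Hence δ = (0.73404)^(1/2) = 0.85676.

δ ≈ 0.857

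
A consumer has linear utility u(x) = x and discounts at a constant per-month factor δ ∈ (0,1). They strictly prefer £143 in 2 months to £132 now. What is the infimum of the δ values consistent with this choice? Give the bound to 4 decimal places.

δ > 0.9608

The preference means 132 < δ^2·143.
So δ^2 > 132/143 = 0.92308; taking the square root of both positive sides preserves the inequality.
δ > (132/143)^(1/2) ≈ 0.9608.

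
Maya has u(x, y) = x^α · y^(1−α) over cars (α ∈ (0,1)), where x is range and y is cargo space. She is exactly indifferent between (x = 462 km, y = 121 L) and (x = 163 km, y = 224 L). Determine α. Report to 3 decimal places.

α ≈ 0.372

Indifference: 462^α · 121^(1−α) = 163^α · 224^(1−α).
(462/163)^α = (224/121)^(1−α); take logs: α·ln(462/163) = (1−α)·ln(224/121), i.e. α·1.041815 = (1−α)·0.615856.
Thus α·(1.657671) = 0.615856, so α = 0.615856/1.657671 ≈ 0.372.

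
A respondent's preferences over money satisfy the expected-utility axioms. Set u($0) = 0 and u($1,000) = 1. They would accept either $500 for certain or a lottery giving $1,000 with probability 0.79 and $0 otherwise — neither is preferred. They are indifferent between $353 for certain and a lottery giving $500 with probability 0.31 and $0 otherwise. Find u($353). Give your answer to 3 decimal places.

0.245

From the first indifference, u($500) = 0.79·u($1,000) + 0.21·u($0) = 0.79·1 + 0.21·0 = 0.79.
Then u($353) = 0.31·u($500) + 0.69·u($0) = 0.31·0.79 + 0.69·0.00 = 0.2449.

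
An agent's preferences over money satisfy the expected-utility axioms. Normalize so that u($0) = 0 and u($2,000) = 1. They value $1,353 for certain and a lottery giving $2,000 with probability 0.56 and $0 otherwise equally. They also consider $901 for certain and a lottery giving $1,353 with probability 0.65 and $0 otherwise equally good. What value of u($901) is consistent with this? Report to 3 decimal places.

The first gamble pins u($1,353): it must equal 0.56·1 + 0.44·0 = 0.56.
Then u($901) = 0.65·u($1,353) + 0.35·u($0) = 0.65·0.56 + 0.35·0.00 = 0.3640.

0.364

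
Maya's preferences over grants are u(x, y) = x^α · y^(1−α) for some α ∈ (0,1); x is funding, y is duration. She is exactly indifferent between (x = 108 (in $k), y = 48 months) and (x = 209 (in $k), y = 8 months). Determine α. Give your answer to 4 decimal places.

α ≈ 0.7307

Indifference: 108^α · 48^(1−α) = 209^α · 8^(1−α).
(108/209)^α = (8/48)^(1−α); take logs: α·ln(108/209) = (1−α)·ln(8/48), i.e. α·-0.6602030 = (1−α)·-1.7917595.
Thus α·(-2.4519625) = -1.7917595, so α = -1.7917595/-2.4519625 ≈ 0.7307.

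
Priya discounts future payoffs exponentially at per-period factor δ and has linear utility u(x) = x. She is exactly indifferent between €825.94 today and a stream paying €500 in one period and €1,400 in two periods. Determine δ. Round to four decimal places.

δ ≈ 0.6100

Equating present values: 825.94 = 500δ + 1400δ².
So 1400δ² + 500δ − 825.94 = 0.
The positive root is δ = [−500 + √(500² + 4·1400·825.94)] / (2·1400) = (−500 + 2208.000)/2800 ≈ 0.6100.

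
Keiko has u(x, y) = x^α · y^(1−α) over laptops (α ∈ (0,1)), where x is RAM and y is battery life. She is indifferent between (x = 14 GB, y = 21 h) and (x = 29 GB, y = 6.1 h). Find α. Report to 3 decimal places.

α ≈ 0.629

Set the two utilities equal: 14^α·21^(1−α) = 29^α·6.1^(1−α).
Taking logs: α·ln 14 + (1−α)·ln 21 = α·ln 29 + (1−α)·ln 6.1, i.e. α·-0.728239 = (1−α)·-1.236234.
Thus α·(-1.964473) = -1.236234, so α = -1.236234/-1.964473 ≈ 0.629.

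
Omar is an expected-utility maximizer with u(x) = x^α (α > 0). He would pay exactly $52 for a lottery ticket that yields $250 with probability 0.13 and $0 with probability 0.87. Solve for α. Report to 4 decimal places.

α ≈ 1.2993

EU(lottery) = 0.13·250^α + 0.87·0 = 0.13·250^α.
Setting u(52) equal to that: 52^α = 0.13·250^α ⇒ (52/250)^α = 0.13.
α = ln(0.13) / ln(52/250) = -2.0402208/-1.5702172 ≈ 1.2993.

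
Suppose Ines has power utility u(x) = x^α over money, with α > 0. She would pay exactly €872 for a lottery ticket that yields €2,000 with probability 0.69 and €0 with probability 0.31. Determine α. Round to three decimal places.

The lottery's expected utility is 0.69·u(2000) + 0.31·u(0) = 0.69·2000^α (since u(0) = 0 for α > 0).
Indifference: 872^α = 0.69·2000^α, so (872/2000)^α = 0.69.
Take logs: α = ln 0.69 / ln(872/2000) ≈ 0.44700.

α ≈ 0.447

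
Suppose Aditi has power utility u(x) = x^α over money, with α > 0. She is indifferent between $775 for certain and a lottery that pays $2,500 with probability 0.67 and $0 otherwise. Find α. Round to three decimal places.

α ≈ 0.342

EU(lottery) = 0.67·2500^α + 0.33·0 = 0.67·2500^α.
Indifference: 775^α = 0.67·2500^α, so (775/2500)^α = 0.67.
Taking logs: α·ln(775/2500) = ln(0.67), so α = -0.400478 / -1.171183 ≈ 0.342.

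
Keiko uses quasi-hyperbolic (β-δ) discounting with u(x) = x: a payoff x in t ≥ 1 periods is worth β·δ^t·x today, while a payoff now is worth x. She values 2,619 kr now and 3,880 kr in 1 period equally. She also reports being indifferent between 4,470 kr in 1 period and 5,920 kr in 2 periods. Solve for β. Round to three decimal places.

β ≈ 0.894

The second indifference involves only future payoffs, so β cancels: β·δ^1·4470 = β·δ^2·5920, giving δ = 4470/5920 = 0.75507.
The first indifference: 2619 = β·δ·3880, so β = 2619/(δ·3880) = 2619/(0.75507·3880) ≈ 0.894.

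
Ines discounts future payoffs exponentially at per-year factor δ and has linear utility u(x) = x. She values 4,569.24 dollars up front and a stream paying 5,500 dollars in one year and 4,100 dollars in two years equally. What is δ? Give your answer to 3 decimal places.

The stream is worth 5500δ + 4100δ² today, so 5500δ + 4100δ² = 4569.24.
So 4100δ² + 5500δ − 4569.24 = 0.
By the quadratic formula (taking the positive root), δ = (−5500 + √105185536.00) / 8200 ≈ 0.580.

δ ≈ 0.580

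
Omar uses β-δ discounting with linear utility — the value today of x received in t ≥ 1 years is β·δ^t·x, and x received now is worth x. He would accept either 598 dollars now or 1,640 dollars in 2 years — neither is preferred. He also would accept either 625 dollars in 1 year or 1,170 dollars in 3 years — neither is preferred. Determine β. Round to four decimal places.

β ≈ 0.6826

From the later pair, β·δ^1·625 = β·δ^3·1170; dividing through, δ^2 = 625/1170 = 0.53419, so δ = 0.73088.
The first indifference: 598 = β·δ^2·1640, so β = 598/(δ^2·1640) = 598/(0.53419·1640) ≈ 0.6826.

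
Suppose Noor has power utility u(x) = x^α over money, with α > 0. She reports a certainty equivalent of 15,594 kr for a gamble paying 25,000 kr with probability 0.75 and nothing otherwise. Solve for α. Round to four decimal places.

EU(lottery) = 0.75·25000^α + 0.25·0 = 0.75·25000^α.
Indifference: 15594^α = 0.75·25000^α, so (15594/25000)^α = 0.75.
Take logs: α = ln 0.75 / ln(15594/25000) ≈ 0.609509.

α ≈ 0.6095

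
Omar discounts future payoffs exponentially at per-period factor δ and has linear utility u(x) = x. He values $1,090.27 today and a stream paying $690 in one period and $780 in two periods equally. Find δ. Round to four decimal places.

Equating present values: 1090.27 = 690δ + 780δ².
That is, 780δ² + 690δ − 1090.27 = 0, a quadratic in δ.
δ = (−690 + √(690² + 4·780·1090.27)) / (2·780) = (−690 + √3877742.40) / 1560 ≈ 0.8200.

δ ≈ 0.8200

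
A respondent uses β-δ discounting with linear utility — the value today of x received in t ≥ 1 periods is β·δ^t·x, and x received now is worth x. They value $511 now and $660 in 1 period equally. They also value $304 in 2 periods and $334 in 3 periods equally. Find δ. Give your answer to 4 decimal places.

The second indifference involves only future payoffs, so β cancels: β·δ^2·304 = β·δ^3·334, giving δ = 304/334 = 0.91018.

δ ≈ 0.9102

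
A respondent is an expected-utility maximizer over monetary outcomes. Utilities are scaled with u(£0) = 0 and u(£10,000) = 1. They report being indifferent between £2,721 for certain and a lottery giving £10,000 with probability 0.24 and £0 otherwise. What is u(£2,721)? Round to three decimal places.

0.240

The indifference gives u(£2,721) = 0.24·u(£10,000) + 0.76·u(£0) = 0.24·1 + 0.76·0 = 0.24.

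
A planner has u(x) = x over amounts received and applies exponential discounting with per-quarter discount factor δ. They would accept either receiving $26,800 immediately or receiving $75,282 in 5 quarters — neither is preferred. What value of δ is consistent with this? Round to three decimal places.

δ ≈ 0.813

The payoff in 5 quarters is discounted by δ^5, so u(26800) = δ^5·u(75282) and δ^5 = u(26800)/u(75282).
With u(x) = x: δ^5 = 26800/75282 = 0.35599.
Hence δ = (0.35599)^(1/5) = 0.81337.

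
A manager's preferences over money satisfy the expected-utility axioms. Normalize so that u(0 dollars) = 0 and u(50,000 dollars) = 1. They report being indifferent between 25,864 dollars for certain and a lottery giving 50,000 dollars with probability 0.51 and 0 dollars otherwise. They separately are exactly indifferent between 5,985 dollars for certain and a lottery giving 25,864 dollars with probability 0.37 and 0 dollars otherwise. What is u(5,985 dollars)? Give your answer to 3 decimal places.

From the first indifference, u(25,864 dollars) = 0.51·u(50,000 dollars) + 0.49·u(0 dollars) = 0.51·1 + 0.49·0 = 0.51.
Chaining: u(5,985 dollars) = 0.37·0.51 + 0.63·0.00 = 0.1887.

0.189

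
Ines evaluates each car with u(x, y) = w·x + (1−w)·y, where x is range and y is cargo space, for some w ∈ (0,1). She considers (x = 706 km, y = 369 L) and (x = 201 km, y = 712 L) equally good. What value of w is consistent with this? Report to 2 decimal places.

u(706,369) = u(201,712) means w·706 + (1−w)·369 = w·201 + (1−w)·712.
Collecting terms: w·505 = (1−w)·343.
The marginal rate of substitution is 343/505, so w = 343/(505+343) = 0.40.

w = 0.40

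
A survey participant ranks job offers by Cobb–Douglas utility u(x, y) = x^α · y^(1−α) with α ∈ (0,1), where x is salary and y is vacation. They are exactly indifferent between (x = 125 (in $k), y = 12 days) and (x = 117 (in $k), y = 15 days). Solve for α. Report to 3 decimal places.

Indifference: 125^α · 12^(1−α) = 117^α · 15^(1−α).
Rearrange to (125/117)^α = (15/12)^(1−α) and take logs: α·0.066140 = (1−α)·0.223144.
With A = 0.066140 and B = 0.223144: α·A = (1−α)·B, so α = B/(A+B) = 0.223144/0.289284 ≈ 0.771.

α ≈ 0.771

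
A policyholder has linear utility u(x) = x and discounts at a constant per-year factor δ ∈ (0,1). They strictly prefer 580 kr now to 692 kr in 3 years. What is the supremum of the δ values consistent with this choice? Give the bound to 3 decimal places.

δ < 0.943

Comparing present values: 580 > δ^3·692.
So δ^3 < 580/692 = 0.83815; taking the cube root of both positive sides preserves the inequality.
δ < 0.83815^(1/3) = 0.943.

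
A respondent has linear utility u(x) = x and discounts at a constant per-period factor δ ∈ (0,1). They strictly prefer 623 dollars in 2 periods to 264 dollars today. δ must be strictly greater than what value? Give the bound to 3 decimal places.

The preference means 264 < δ^2·623.
So δ^2 > 264/623 = 0.42376; taking the square root of both positive sides preserves the inequality.
δ > (264/623)^(1/2) ≈ 0.651.

δ > 0.651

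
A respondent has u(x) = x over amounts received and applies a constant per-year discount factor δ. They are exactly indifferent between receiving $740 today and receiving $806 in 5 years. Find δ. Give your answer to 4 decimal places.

δ ≈ 0.9831

The payoff in 5 years is discounted by δ^5, so u(740) = δ^5·u(806) and δ^5 = u(740)/u(806).
With u(x) = x: δ^5 = 740/806 = 0.91811.
Hence δ = (0.91811)^(1/5) = 0.983058.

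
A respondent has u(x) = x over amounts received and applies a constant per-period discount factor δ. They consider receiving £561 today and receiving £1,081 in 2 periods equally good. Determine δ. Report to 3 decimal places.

δ ≈ 0.720

Equating discounted utilities: u(561) = δ^2·u(1081) ⇒ δ^2 = u(561)/u(1081).
With u(x) = x: δ^2 = 561/1081 = 0.51896.
Taking the square root: δ = 0.51896^(1/2) ≈ 0.720.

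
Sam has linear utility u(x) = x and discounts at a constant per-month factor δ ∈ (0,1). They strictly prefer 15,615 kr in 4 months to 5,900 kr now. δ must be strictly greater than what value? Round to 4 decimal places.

δ > 0.7840

Under u(x) = x this choice says 5900 < δ^4·15615.
So δ^4 > 5900/15615 = 0.37784; taking the 4th root of both positive sides preserves the inequality.
δ > 0.37784^(1/4) = 0.7840.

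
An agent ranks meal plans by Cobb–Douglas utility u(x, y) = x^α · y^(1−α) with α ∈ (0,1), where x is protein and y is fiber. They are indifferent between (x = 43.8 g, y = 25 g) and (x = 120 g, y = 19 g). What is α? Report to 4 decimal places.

Set the two utilities equal: 43.8^α·25^(1−α) = 120^α·19^(1−α).
Rearrange to (43.8/120)^α = (19/25)^(1−α) and take logs: α·-1.0078579 = (1−α)·-0.2744368.
Thus α·(-1.2822947) = -0.2744368, so α = -0.2744368/-1.2822947 ≈ 0.2140.

α ≈ 0.2140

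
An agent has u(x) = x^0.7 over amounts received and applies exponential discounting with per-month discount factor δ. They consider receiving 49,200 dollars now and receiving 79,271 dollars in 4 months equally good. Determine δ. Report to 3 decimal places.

The payoff in 4 months is discounted by δ^4, so u(49200) = δ^4·u(79271) and δ^4 = u(49200)/u(79271).
Since u(x) = x^0.7, δ^4 = (49200/79271)^0.7 = 0.62066^0.7 = 0.71614.
So δ = 0.71614^(1/4) ≈ 0.920.

δ ≈ 0.920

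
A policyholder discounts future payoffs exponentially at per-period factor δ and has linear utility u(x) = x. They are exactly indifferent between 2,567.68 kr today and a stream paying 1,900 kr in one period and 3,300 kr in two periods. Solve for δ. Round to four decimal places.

Present value of the stream is 1900·δ + 3300·δ². Indifference gives 1900δ + 3300δ² = 2567.68.
That is, 3300δ² + 1900δ − 2567.68 = 0, a quadratic in δ.
The positive root is δ = [−1900 + √(1900² + 4·3300·2567.68)] / (2·3300) = (−1900 + 6124.000)/6600 ≈ 0.6400.

δ ≈ 0.6400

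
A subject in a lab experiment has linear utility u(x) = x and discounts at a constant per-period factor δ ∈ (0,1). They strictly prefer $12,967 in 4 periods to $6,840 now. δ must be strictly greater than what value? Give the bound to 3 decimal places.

The preference means 6840 < δ^4·12967.
Hence δ^4 > 6840/12967 = 0.52749, and x ↦ x^(1/4) is increasing on (0,∞).
δ > (6840/12967)^(1/4) ≈ 0.852.

δ > 0.852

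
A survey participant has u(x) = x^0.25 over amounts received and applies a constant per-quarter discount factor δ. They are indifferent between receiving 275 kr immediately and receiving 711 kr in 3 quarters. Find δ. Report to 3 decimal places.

δ ≈ 0.924

Indifference means u(275) = δ^3 · u(711), so δ^3 = u(275)/u(711).
Since u(x) = x^0.25, δ^3 = (275/711)^0.25 = 0.38678^0.25 = 0.78862.
Taking the cube root: δ = 0.78862^(1/3) ≈ 0.924.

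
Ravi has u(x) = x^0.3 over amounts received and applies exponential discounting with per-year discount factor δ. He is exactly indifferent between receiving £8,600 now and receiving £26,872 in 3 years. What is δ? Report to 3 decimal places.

The payoff in 3 years is discounted by δ^3, so u(8600) = δ^3·u(26872) and δ^3 = u(8600)/u(26872).
Since u(x) = x^0.3, δ^3 = (8600/26872)^0.3 = 0.32004^0.3 = 0.71049.
Taking the cube root: δ = 0.71049^(1/3) ≈ 0.892.

δ ≈ 0.892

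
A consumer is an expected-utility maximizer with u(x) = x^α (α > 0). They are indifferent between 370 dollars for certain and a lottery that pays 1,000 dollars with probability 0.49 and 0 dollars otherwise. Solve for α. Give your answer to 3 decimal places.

α ≈ 0.717

Since u(0) = 0, the lottery's EU is 0.49·1000^α.
Indifference: 370^α = 0.49·1000^α, so (370/1000)^α = 0.49.
α = ln(0.49) / ln(370/1000) = -0.713350/-0.994252 ≈ 0.717.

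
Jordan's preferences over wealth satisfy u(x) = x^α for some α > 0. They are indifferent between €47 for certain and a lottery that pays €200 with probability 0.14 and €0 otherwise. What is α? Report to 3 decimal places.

α ≈ 1.358

Since u(0) = 0, the lottery's EU is 0.14·200^α.
Equating: 47^α = 0.14·200^α, i.e. 0.2350^α = 0.14.
α = ln(0.14) / ln(47/200) = -1.966113/-1.448170 ≈ 1.358.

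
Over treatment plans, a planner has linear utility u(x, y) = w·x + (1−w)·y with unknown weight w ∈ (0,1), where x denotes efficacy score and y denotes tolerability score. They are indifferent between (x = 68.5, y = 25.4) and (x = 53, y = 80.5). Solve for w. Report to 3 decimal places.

w = 0.780

Indifference: w·68.5 + (1−w)·25.4 = w·53 + (1−w)·80.5.
Collecting terms: w·15.5 = (1−w)·55.1.
Hence w = 55.1/(15.5+55.1) = 55.1/70.6 = 0.780.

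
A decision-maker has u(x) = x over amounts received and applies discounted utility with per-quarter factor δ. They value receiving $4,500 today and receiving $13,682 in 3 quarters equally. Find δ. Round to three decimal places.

Indifference means u(4500) = δ^3 · u(13682), so δ^3 = u(4500)/u(13682).
With u(x) = x: δ^3 = 4500/13682 = 0.32890.
Hence δ = (0.32890)^(1/3) = 0.69027.

δ ≈ 0.690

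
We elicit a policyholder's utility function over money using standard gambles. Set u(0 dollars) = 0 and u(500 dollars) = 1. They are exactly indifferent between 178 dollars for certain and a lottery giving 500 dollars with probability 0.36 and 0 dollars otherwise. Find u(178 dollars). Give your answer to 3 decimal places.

0.360

u(178 dollars) equals the lottery's expected utility: 0.36·1 + 0.64·0 = 0.36.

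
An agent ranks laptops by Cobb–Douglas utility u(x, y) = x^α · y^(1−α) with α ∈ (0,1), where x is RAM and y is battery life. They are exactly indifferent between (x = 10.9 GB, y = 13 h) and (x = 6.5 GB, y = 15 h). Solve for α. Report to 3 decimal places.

Indifference: 10.9^α · 13^(1−α) = 6.5^α · 15^(1−α).
Rearrange to (10.9/6.5)^α = (15/13)^(1−α) and take logs: α·0.516961 = (1−α)·0.143101.
With A = 0.516961 and B = 0.143101: α·A = (1−α)·B, so α = B/(A+B) = 0.143101/0.660062 ≈ 0.217.

α ≈ 0.217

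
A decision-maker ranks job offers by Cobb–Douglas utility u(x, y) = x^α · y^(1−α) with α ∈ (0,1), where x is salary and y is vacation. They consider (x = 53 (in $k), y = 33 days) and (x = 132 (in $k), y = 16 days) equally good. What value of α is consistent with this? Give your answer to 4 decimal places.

α ≈ 0.4424

Indifference: 53^α · 33^(1−α) = 132^α · 16^(1−α).
(53/132)^α = (16/33)^(1−α); take logs: α·ln(53/132) = (1−α)·ln(16/33), i.e. α·-0.9125100 = (1−α)·-0.7239188.
Thus α·(-1.6364288) = -0.7239188, so α = -0.7239188/-1.6364288 ≈ 0.4424.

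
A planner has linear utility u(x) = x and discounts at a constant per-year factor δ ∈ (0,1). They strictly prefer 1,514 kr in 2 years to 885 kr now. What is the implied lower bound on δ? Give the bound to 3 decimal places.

δ > 0.765

Comparing present values: 885 < δ^2·1514.
Hence δ^2 > 885/1514 = 0.58454, and x ↦ x^(1/2) is increasing on (0,∞).
δ > 0.58454^(1/2) = 0.765.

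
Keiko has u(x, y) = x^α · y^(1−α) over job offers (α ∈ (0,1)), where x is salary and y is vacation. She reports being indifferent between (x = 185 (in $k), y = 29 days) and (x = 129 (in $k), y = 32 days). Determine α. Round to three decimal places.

α ≈ 0.214

The Cobb–Douglas utilities coincide, so 185^α·29^(1−α) = 129^α·32^(1−α).
Taking logs: α·ln 185 + (1−α)·ln 29 = α·ln 129 + (1−α)·ln 32, i.e. α·0.360543 = (1−α)·0.098440.
So α/(1−α) = (0.098440)/(0.360543) = 0.273033, and α = 0.273033/1.273033 ≈ 0.214.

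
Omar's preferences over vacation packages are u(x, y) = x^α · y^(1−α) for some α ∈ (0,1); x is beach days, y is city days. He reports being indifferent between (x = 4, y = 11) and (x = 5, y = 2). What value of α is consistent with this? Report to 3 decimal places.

α ≈ 0.884

The Cobb–Douglas utilities coincide, so 4^α·11^(1−α) = 5^α·2^(1−α).
Rearrange to (4/5)^α = (2/11)^(1−α) and take logs: α·-0.223144 = (1−α)·-1.704748.
Thus α·(-1.927892) = -1.704748, so α = -1.704748/-1.927892 ≈ 0.884.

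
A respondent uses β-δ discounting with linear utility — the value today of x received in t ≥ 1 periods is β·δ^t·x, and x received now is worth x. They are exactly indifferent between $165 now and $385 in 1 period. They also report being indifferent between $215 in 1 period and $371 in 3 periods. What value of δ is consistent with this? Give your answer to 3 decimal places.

The second indifference involves only future payoffs, so β cancels: β·δ^1·215 = β·δ^3·371, giving δ^2 = 215/371 = 0.57951, so δ = 0.76126.

δ ≈ 0.761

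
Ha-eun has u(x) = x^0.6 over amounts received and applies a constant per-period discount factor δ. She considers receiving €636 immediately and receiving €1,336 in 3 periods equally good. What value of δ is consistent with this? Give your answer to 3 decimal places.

Indifference means u(636) = δ^3 · u(1336), so δ^3 = u(636)/u(1336).
With u(x) = x^0.6: δ^3 = 636^0.6/1336^0.6 = (636/1336)^0.6 = 0.64061.
Taking the cube root: δ = 0.64061^(1/3) ≈ 0.862.

δ ≈ 0.862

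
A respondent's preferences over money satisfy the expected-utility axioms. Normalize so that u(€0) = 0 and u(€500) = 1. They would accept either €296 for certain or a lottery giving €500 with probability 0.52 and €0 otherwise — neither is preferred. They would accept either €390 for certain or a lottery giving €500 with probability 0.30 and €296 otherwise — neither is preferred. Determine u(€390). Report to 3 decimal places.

The first gamble pins u(€296): it must equal 0.52·1 + 0.48·0 = 0.52.
Chaining: u(€390) = 0.30·1.00 + 0.70·0.52 = 0.6640.

0.664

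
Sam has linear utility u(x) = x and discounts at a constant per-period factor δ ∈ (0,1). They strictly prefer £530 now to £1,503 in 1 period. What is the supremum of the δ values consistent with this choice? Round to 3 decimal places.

δ < 0.353

The preference means 530 > δ·1503.
So δ < 530/1503 = 0.35263.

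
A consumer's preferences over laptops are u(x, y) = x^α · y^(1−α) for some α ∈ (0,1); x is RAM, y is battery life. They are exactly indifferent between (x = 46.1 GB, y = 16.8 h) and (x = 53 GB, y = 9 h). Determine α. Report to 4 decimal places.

α ≈ 0.8173

Set the two utilities equal: 46.1^α·16.8^(1−α) = 53^α·9^(1−α).
(46.1/53)^α = (9/16.8)^(1−α); take logs: α·ln(46.1/53) = (1−α)·ln(9/16.8), i.e. α·-0.1394790 = (1−α)·-0.6241543.
Thus α·(-0.7636333) = -0.6241543, so α = -0.6241543/-0.7636333 ≈ 0.8173.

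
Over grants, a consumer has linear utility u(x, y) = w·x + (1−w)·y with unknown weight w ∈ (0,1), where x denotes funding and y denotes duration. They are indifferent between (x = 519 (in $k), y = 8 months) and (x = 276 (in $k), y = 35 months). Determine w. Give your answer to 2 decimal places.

w = 0.10

Equating utilities: w·519 + (1−w)·8 = w·276 + (1−w)·35.
Rearranging, 243·w − 27·(1−w) = 0.
Hence w = 27/(243+27) = 27/270 = 0.10.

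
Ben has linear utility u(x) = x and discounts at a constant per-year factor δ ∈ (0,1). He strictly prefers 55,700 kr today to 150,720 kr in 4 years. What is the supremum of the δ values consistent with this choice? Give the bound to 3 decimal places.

δ < 0.780

The preference means 55700 > δ^4·150720.
Dividing by 150720: δ^4 < 0.36956. Both sides are positive, so the 4th root keeps the direction.
δ < 0.36956^(1/4) = 0.780.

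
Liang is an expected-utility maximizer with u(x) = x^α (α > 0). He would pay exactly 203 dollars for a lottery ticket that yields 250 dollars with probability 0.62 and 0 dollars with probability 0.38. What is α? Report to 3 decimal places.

α ≈ 2.295

The lottery's expected utility is 0.62·u(250) + 0.38·u(0) = 0.62·250^α (since u(0) = 0 for α > 0).
Equating: 203^α = 0.62·250^α, i.e. 0.8120^α = 0.62.
Taking logs: α·ln(203/250) = ln(0.62), so α = -0.478036 / -0.208255 ≈ 2.295.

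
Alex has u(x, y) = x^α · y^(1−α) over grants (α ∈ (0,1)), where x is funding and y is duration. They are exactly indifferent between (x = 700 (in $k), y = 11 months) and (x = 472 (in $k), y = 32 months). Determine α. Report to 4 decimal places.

The Cobb–Douglas utilities coincide, so 700^α·11^(1−α) = 472^α·32^(1−α).
Taking logs: α·ln 700 + (1−α)·ln 11 = α·ln 472 + (1−α)·ln 32, i.e. α·0.3941013 = (1−α)·1.0678406.
Thus α·(1.4619419) = 1.0678406, so α = 1.0678406/1.4619419 ≈ 0.7304.

α ≈ 0.7304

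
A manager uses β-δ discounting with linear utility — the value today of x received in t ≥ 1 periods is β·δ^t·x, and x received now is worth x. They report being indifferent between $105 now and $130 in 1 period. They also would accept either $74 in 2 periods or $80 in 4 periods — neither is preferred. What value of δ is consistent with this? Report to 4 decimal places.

δ ≈ 0.9618

The second indifference involves only future payoffs, so β cancels: β·δ^2·74 = β·δ^4·80, giving δ^2 = 74/80 = 0.92500, so δ = 0.96177.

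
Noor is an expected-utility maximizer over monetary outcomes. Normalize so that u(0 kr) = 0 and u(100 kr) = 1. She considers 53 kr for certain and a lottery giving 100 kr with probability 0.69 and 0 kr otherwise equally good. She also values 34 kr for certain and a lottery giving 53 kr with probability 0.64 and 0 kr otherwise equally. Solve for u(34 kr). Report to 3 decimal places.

0.442

The first gamble pins u(53 kr): it must equal 0.69·1 + 0.31·0 = 0.69.
Chaining: u(34 kr) = 0.64·0.69 + 0.36·0.00 = 0.4416.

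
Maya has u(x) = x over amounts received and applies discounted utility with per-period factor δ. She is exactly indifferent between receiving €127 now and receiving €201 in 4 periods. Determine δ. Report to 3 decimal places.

The payoff in 4 periods is discounted by δ^4, so u(127) = δ^4·u(201) and δ^4 = u(127)/u(201).
With u(x) = x: δ^4 = 127/201 = 0.63184.
Hence δ = (0.63184)^(1/4) = 0.89156.

δ ≈ 0.892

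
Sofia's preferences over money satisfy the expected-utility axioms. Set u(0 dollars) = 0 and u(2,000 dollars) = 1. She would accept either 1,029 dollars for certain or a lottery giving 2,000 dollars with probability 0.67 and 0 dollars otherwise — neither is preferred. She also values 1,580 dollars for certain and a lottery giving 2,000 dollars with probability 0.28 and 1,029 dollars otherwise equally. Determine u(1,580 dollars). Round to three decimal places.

From the first indifference, u(1,029 dollars) = 0.67·u(2,000 dollars) + 0.33·u(0 dollars) = 0.67·1 + 0.33·0 = 0.67.
Chaining: u(1,580 dollars) = 0.28·1.00 + 0.72·0.67 = 0.7624.

0.762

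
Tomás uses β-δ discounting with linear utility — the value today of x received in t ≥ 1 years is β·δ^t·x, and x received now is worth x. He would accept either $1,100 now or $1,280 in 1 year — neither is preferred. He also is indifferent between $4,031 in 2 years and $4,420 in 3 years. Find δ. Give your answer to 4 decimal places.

δ ≈ 0.9120

Both payoffs in the second observation are in the future, so β drops out: δ^2·4031 = δ^3·4420 ⇒ δ = 4031/4420 = 0.91199.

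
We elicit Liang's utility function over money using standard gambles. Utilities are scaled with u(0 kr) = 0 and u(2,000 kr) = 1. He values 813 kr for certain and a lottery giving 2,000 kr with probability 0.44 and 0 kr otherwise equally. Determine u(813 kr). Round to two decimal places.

0.44

The indifference gives u(813 kr) = 0.44·u(2,000 kr) + 0.56·u(0 kr) = 0.44·1 + 0.56·0 = 0.44.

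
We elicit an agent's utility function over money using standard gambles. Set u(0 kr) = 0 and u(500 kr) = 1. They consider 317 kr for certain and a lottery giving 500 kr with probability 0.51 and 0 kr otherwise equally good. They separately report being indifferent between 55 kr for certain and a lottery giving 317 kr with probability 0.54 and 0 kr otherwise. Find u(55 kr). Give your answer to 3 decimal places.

0.275

First, u(317 kr) = 0.51·u(500 kr) + 0.49·u(0 kr) = 0.51.
The second indifference gives u(55 kr) = 0.54·u(317 kr) + 0.46·u(0 kr) = 0.54·0.51 + 0.46·0.00 = 0.2754.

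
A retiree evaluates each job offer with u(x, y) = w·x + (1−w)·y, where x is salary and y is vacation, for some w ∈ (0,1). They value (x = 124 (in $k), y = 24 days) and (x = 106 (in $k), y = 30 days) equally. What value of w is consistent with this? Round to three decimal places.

u(124,24) = u(106,30) means w·124 + (1−w)·24 = w·106 + (1−w)·30.
Rearranging, 18·w − 6·(1−w) = 0.
Hence w = 6/(18+6) = 6/24 = 0.250.

w = 0.250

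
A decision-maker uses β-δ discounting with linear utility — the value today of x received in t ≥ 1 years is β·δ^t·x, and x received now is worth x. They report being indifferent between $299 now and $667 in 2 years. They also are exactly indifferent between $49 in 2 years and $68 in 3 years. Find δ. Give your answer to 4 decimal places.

δ ≈ 0.7206

The second indifference involves only future payoffs, so β cancels: β·δ^2·49 = β·δ^3·68, giving δ = 49/68 = 0.72059.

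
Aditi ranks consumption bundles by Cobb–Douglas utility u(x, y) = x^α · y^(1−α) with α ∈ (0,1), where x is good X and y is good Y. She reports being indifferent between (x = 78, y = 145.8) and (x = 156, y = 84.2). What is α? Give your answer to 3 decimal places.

α ≈ 0.442

Indifference: 78^α · 145.8^(1−α) = 156^α · 84.2^(1−α).
Taking logs: α·ln 78 + (1−α)·ln 145.8 = α·ln 156 + (1−α)·ln 84.2, i.e. α·-0.693147 = (1−α)·-0.549041.
Thus α·(-1.242188) = -0.549041, so α = -0.549041/-1.242188 ≈ 0.442.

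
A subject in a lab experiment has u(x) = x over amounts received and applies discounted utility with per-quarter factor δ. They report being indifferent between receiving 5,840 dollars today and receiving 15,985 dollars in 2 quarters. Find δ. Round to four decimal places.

δ ≈ 0.6044

The payoff in 2 quarters is discounted by δ^2, so u(5840) = δ^2·u(15985) and δ^2 = u(5840)/u(15985).
With u(x) = x: δ^2 = 5840/15985 = 0.36534.
Taking the square root: δ = 0.36534^(1/2) ≈ 0.6044.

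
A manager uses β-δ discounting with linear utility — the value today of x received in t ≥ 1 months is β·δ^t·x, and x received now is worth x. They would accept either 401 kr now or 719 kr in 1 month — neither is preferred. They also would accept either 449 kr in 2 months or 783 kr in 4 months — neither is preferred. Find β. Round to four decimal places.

From the later pair, β·δ^2·449 = β·δ^4·783; dividing through, δ^2 = 449/783 = 0.57344, so δ = 0.75726.
Now use the now-vs-future pair: 401 = β·δ·719 gives β = 401/(0.75726·719) ≈ 0.7365.

β ≈ 0.7365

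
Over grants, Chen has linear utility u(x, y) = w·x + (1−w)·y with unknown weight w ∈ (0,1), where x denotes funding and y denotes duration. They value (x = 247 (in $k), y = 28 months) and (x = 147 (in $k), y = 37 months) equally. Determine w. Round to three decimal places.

w = 0.083

Equating utilities: w·247 + (1−w)·28 = w·147 + (1−w)·37.
Rearranging, 100·w − 9·(1−w) = 0.
So w/(1−w) = 9/100 = 0.0900, giving w = 9/(100+9) = 0.083.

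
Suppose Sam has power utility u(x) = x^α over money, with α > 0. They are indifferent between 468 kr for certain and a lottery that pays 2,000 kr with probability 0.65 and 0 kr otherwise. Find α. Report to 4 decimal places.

α ≈ 0.2966

EU(lottery) = 0.65·2000^α + 0.35·0 = 0.65·2000^α.
Equating: 468^α = 0.65·2000^α, i.e. 0.2340^α = 0.65.
α = ln(0.65) / ln(468/2000) = -0.4307829/-1.4524342 ≈ 0.2966.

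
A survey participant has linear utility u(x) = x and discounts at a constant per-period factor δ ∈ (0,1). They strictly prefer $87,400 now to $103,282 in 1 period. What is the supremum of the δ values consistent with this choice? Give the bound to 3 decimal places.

δ < 0.846

Under u(x) = x this choice says 87400 > δ·103282.
Dividing through by 103282 gives δ < 0.84623.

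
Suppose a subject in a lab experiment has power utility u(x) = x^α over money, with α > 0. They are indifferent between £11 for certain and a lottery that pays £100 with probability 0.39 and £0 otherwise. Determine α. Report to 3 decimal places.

The lottery's expected utility is 0.39·u(100) + 0.61·u(0) = 0.39·100^α (since u(0) = 0 for α > 0).
Setting u(11) equal to that: 11^α = 0.39·100^α ⇒ (11/100)^α = 0.39.
Take logs: α = ln 0.39 / ln(11/100) ≈ 0.42659.

α ≈ 0.427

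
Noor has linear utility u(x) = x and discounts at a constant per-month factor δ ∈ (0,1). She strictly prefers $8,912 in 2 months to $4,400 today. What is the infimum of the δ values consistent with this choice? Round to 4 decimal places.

Comparing present values: 4400 < δ^2·8912.
Dividing by 8912: δ^2 > 0.49372. Both sides are positive, so the square root keeps the direction.
δ > (4400/8912)^(1/2) ≈ 0.7026.

δ > 0.7026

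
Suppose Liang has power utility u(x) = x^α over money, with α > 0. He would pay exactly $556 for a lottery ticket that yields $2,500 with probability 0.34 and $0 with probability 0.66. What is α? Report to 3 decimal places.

α ≈ 0.718

Since u(0) = 0, the lottery's EU is 0.34·2500^α.
Setting u(556) equal to that: 556^α = 0.34·2500^α ⇒ (556/2500)^α = 0.34.
Take logs: α = ln 0.34 / ln(556/2500) ≈ 0.71764.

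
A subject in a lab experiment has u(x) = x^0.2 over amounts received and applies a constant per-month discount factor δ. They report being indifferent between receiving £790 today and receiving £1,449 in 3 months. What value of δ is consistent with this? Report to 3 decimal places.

Indifference means u(790) = δ^3 · u(1449), so δ^3 = u(790)/u(1449).
Since u(x) = x^0.2, δ^3 = (790/1449)^0.2 = 0.54520^0.2 = 0.88575.
So δ = 0.88575^(1/3) ≈ 0.960.

δ ≈ 0.960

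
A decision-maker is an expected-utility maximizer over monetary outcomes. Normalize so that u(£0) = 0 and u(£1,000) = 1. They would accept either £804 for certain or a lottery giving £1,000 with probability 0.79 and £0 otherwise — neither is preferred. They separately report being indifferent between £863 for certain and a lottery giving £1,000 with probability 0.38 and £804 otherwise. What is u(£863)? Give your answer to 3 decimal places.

First, u(£804) = 0.79·u(£1,000) + 0.21·u(£0) = 0.79.
The second indifference gives u(£863) = 0.38·u(£1,000) + 0.62·u(£804) = 0.38·1.00 + 0.62·0.79 = 0.8698.

0.870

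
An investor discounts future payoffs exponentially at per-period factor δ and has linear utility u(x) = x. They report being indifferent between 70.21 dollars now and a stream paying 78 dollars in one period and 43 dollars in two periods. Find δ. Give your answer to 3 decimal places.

The stream is worth 78δ + 43δ² today, so 78δ + 43δ² = 70.21.
Rearranged: 43δ² + 78δ − 70.21 = 0.
The positive root is δ = [−78 + √(78² + 4·43·70.21)] / (2·43) = (−78 + 134.759)/86 ≈ 0.660.

δ ≈ 0.660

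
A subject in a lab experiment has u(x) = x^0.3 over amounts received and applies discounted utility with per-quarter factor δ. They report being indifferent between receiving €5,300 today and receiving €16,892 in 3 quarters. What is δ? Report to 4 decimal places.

δ ≈ 0.8906

The payoff in 3 quarters is discounted by δ^3, so u(5300) = δ^3·u(16892) and δ^3 = u(5300)/u(16892).
Since u(x) = x^0.3, δ^3 = (5300/16892)^0.3 = 0.31376^0.3 = 0.70628.
Taking the cube root: δ = 0.70628^(1/3) ≈ 0.8906.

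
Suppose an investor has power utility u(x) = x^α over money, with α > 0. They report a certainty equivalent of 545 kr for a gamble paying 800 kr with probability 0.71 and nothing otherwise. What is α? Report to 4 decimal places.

α ≈ 0.8923

Since u(0) = 0, the lottery's EU is 0.71·800^α.
Indifference: 545^α = 0.71·800^α, so (545/800)^α = 0.71.
Taking logs: α·ln(545/800) = ln(0.71), so α = -0.3424903 / -0.3838259 ≈ 0.8923.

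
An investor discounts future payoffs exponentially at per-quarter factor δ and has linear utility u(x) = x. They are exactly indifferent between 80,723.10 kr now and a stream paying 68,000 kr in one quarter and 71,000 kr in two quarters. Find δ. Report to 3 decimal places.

The stream is worth 68000δ + 71000δ² today, so 68000δ + 71000δ² = 80723.10.
So 71000δ² + 68000δ − 80723.10 = 0.
δ = (−68000 + √(68000² + 4·71000·80723.10)) / (2·71000) = (−68000 + √27549360400.00) / 142000 ≈ 0.690.

δ ≈ 0.690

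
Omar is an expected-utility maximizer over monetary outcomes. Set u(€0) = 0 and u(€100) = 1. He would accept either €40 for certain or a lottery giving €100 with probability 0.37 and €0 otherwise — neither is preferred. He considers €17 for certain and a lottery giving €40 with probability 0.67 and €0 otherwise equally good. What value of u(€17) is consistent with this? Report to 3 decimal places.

0.248

First, u(€40) = 0.37·u(€100) + 0.63·u(€0) = 0.37.
Chaining: u(€17) = 0.67·0.37 + 0.33·0.00 = 0.2479.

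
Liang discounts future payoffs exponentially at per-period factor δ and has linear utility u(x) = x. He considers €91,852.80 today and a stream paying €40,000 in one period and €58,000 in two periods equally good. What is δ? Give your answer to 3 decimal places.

δ ≈ 0.960

Equating present values: 91852.80 = 40000δ + 58000δ².
Rearranged: 58000δ² + 40000δ − 91852.80 = 0.
δ = (−40000 + √(40000² + 4·58000·91852.80)) / (2·58000) = (−40000 + √22909849600.00) / 116000 ≈ 0.960.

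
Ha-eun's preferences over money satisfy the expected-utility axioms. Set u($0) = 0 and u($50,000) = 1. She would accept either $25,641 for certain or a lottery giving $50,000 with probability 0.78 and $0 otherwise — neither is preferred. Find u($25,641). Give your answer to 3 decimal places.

0.780

u($25,641) equals the lottery's expected utility: 0.78·1 + 0.22·0 = 0.78.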